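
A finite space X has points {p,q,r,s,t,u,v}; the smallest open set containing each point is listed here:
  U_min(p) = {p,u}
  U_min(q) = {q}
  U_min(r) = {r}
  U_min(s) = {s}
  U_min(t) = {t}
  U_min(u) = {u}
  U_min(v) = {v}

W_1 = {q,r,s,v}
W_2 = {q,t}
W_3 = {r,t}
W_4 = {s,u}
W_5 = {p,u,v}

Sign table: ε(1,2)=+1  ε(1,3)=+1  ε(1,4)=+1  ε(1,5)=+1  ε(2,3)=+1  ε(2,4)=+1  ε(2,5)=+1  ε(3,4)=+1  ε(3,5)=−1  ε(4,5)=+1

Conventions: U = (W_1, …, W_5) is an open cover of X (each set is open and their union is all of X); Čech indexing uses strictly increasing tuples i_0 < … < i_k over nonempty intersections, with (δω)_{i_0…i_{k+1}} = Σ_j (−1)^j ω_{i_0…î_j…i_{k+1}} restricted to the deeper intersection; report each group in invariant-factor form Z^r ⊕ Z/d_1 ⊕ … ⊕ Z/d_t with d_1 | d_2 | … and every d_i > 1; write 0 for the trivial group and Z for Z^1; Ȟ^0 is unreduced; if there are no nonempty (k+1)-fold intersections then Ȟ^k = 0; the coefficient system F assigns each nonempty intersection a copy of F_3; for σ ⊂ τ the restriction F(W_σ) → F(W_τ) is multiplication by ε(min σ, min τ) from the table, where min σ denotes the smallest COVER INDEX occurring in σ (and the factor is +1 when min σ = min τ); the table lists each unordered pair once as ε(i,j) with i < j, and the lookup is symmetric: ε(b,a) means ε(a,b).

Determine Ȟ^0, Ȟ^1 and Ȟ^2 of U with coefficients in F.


Ȟ^0 ≅ Z/3, Ȟ^1 ≅ Z/3 ⊕ Z/3 and Ȟ^2 ≅ 0

nonempty overlaps:
  W12={q} W13={r} W14={s} W15={v} W23={t} W45={u}
C dims 5,6; δ0: rk_F3 4
degree 0: 5−4−0 = 1 → Ȟ^0 ≅ Z/3
degree 1: 6−0−4 = 2 → Ȟ^1 ≅ Z/3 ⊕ Z/3
degree 2: 0−0−0 = 0 → Ȟ^2 ≅ 0


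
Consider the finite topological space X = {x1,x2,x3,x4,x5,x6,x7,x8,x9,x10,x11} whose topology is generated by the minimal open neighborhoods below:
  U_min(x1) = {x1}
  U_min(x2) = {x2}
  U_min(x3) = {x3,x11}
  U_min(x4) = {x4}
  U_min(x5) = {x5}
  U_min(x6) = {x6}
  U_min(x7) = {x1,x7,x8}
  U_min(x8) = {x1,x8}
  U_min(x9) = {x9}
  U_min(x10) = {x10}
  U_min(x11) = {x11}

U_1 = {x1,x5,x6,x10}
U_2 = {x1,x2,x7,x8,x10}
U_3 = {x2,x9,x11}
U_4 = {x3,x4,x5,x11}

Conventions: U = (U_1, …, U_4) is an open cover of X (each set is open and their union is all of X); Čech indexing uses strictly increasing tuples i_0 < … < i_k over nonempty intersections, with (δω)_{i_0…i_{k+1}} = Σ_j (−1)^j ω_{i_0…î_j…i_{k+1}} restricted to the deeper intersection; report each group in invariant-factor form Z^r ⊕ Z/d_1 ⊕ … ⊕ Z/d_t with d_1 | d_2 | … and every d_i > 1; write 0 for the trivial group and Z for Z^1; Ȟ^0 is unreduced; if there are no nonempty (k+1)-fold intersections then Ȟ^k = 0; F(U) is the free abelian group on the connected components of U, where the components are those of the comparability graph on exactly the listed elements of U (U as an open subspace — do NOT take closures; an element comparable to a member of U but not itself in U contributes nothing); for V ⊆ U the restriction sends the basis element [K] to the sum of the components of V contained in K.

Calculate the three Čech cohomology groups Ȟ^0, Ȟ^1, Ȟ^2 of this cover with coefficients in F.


nonempty intersections:
  U12={x1,x10} U14={x5} U23={x2} U34={x11}
components per intersection:
  U1: {x1} {x5} {x6} {x10}
  U2: {x1,x7,x8} {x2} {x10}
  U3: {x2} {x9} {x11}
  U4: {x3,x11} {x4} {x5}
  U12: {x1} {x10}
  U14: {x5}
  U23: {x2}
  U34: {x11}
C dims 13,5; δ0: rk 5, SNF 1^5
Ȟ^0: (13−5)−0=8 ⇒ Z^8
Ȟ^1: (5−0)−5=0 ⇒ 0
Ȟ^2: (0−0)−0=0 ⇒ 0

Ȟ^0 = Z^8, Ȟ^1 = 0, Ȟ^2 = 0


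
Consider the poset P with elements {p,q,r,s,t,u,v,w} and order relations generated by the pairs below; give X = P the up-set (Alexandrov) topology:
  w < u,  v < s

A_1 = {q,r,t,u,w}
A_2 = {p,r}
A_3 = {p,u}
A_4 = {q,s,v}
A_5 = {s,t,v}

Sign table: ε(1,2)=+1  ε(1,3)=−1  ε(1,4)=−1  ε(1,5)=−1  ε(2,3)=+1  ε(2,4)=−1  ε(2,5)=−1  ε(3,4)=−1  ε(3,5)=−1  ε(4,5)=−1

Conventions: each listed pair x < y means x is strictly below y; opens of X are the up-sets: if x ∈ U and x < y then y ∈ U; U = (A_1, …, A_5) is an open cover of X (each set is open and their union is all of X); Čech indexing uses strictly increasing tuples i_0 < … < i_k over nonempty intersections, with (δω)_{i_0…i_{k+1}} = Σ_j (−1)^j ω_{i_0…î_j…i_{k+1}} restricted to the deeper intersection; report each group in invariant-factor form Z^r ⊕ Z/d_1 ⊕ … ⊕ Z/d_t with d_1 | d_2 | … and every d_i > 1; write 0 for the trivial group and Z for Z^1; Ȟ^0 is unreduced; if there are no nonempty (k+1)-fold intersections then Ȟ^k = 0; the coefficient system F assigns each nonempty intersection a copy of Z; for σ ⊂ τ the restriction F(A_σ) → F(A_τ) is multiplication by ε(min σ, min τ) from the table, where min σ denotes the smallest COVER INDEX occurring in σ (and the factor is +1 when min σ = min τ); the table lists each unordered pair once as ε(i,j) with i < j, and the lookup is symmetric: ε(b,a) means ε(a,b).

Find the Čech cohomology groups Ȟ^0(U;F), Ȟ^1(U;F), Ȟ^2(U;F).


Ȟ^0 = 0,  Ȟ^1 = Z ⊕ Z/2,  Ȟ^2 = 0

nerve of the cover:
  A12={r} A13={u} A14={q} A15={t} A23={p} A45={s,v}
C dims 5,6; δ0: rk 5, SNF 1^4·2
Ȟ^0 = (5 − 5) − 0 = 0, so Ȟ^0 ≅ 0
Ȟ^1 = (6 − 0) − 5 = 1 plus torsion [2], so Ȟ^1 ≅ Z ⊕ Z/2
Ȟ^2 = (0 − 0) − 0 = 0, so Ȟ^2 ≅ 0


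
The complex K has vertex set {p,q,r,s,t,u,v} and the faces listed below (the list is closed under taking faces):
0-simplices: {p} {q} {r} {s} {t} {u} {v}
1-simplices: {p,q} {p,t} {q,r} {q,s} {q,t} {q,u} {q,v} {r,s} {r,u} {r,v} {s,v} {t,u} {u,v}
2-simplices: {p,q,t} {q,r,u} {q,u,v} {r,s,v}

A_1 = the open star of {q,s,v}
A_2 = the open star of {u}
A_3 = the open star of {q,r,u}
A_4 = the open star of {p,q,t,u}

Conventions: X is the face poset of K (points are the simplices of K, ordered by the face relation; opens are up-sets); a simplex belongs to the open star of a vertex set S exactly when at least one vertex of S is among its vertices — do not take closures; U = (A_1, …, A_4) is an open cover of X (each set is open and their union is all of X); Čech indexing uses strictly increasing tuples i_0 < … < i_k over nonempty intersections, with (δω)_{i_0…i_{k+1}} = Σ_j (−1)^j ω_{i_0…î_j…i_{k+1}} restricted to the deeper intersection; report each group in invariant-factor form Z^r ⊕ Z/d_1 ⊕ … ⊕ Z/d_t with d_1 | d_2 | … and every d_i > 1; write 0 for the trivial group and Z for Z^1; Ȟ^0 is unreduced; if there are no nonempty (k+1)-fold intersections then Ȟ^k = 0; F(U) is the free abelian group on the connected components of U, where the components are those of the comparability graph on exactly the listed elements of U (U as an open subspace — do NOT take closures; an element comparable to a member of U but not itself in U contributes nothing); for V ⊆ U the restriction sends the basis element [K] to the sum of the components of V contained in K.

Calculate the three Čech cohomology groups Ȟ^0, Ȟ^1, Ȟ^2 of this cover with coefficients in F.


Ȟ^0 ≅ Z, Ȟ^1 ≅ Z, Ȟ^2 ≅ 0

intersection data:
  A1={{q},{s},{v},{p,q},{q,r},{q,s},{q,t},{q,u},{q,v},{r,s},{r,v},{s,v},{u,v},{p,q,t},{q,r,u},{q,u,v},{r,s,v}} A2={{u},{q,u},{r,u},{t,u},{u,v},{q,r,u},{q,u,v}} A3={{q},{r},{u},{p,q},{q,r},{q,s},{q,t},{q,u},{q,v},{r,s},{r,u},{r,v},{t,u},{u,v},{p,q,t},{q,r,u},{q,u,v},{r,s,v}} A4={{p},{q},{t},{u},{p,q},{p,t},{q,r},{q,s},{q,t},{q,u},{q,v},{r,u},{t,u},{u,v},{p,q,t},{q,r,u},{q,u,v}}
  A12={{q,u},{u,v},{q,r,u},{q,u,v}} A13={{q},{p,q},{q,r},{q,s},{q,t},{q,u},{q,v},{r,s},{r,v},{u,v},{p,q,t},{q,r,u},{q,u,v},{r,s,v}} A14={{q},{p,q},{q,r},{q,s},{q,t},{q,u},{q,v},{u,v},{p,q,t},{q,r,u},{q,u,v}} A23={{u},{q,u},{r,u},{t,u},{u,v},{q,r,u},{q,u,v}} A24={{u},{q,u},{r,u},{t,u},{u,v},{q,r,u},{q,u,v}} A34={{q},{u},{p,q},{q,r},{q,s},{q,t},{q,u},{q,v},{r,u},{t,u},{u,v},{p,q,t},{q,r,u},{q,u,v}}
  A123={{q,u},{u,v},{q,r,u},{q,u,v}} A124={{q,u},{u,v},{q,r,u},{q,u,v}} A134={{q},{p,q},{q,r},{q,s},{q,t},{q,u},{q,v},{u,v},{p,q,t},{q,r,u},{q,u,v}} A234={{u},{q,u},{r,u},{t,u},{u,v},{q,r,u},{q,u,v}}
  A1234={{q,u},{u,v},{q,r,u},{q,u,v}}
components per intersection:
  A1: {{q},{s},{v},{p,q},{q,r},{q,s},{q,t},{q,u},{q,v},{r,s},{r,v},{s,v},{u,v},{p,q,t},{q,r,u},{q,u,v},{r,s,v}}
  A2: {{u},{q,u},{r,u},{t,u},{u,v},{q,r,u},{q,u,v}}
  A3: {{q},{r},{u},{p,q},{q,r},{q,s},{q,t},{q,u},{q,v},{r,s},{r,u},{r,v},{t,u},{u,v},{p,q,t},{q,r,u},{q,u,v},{r,s,v}}
  A4: {{p},{q},{t},{u},{p,q},{p,t},{q,r},{q,s},{q,t},{q,u},{q,v},{r,u},{t,u},{u,v},{p,q,t},{q,r,u},{q,u,v}}
  A12: {{q,u},{u,v},{q,r,u},{q,u,v}}
  A13: {{q},{p,q},{q,r},{q,s},{q,t},{q,u},{q,v},{u,v},{p,q,t},{q,r,u},{q,u,v}} {{r,s},{r,v},{r,s,v}}
  A14: {{q},{p,q},{q,r},{q,s},{q,t},{q,u},{q,v},{u,v},{p,q,t},{q,r,u},{q,u,v}}
  A23: {{u},{q,u},{r,u},{t,u},{u,v},{q,r,u},{q,u,v}}
  A24: {{u},{q,u},{r,u},{t,u},{u,v},{q,r,u},{q,u,v}}
  A34: {{q},{u},{p,q},{q,r},{q,s},{q,t},{q,u},{q,v},{r,u},{t,u},{u,v},{p,q,t},{q,r,u},{q,u,v}}
  A123: {{q,u},{u,v},{q,r,u},{q,u,v}}
  A124: {{q,u},{u,v},{q,r,u},{q,u,v}}
  A134: {{q},{p,q},{q,r},{q,s},{q,t},{q,u},{q,v},{u,v},{p,q,t},{q,r,u},{q,u,v}}
  A234: {{u},{q,u},{r,u},{t,u},{u,v},{q,r,u},{q,u,v}}
  A1234: {{q,u},{u,v},{q,r,u},{q,u,v}}
C dims 4,7,4,1; δ0: rk 3, SNF 1^3; δ1: rk 3, SNF 1^3; δ2: rk 1, SNF 1^1
Ȟ^0 = (4 − 3) − 0 = 1, so Ȟ^0 ≅ Z
Ȟ^1 = (7 − 3) − 3 = 1, so Ȟ^1 ≅ Z
Ȟ^2 = (4 − 1) − 3 = 0, so Ȟ^2 ≅ 0


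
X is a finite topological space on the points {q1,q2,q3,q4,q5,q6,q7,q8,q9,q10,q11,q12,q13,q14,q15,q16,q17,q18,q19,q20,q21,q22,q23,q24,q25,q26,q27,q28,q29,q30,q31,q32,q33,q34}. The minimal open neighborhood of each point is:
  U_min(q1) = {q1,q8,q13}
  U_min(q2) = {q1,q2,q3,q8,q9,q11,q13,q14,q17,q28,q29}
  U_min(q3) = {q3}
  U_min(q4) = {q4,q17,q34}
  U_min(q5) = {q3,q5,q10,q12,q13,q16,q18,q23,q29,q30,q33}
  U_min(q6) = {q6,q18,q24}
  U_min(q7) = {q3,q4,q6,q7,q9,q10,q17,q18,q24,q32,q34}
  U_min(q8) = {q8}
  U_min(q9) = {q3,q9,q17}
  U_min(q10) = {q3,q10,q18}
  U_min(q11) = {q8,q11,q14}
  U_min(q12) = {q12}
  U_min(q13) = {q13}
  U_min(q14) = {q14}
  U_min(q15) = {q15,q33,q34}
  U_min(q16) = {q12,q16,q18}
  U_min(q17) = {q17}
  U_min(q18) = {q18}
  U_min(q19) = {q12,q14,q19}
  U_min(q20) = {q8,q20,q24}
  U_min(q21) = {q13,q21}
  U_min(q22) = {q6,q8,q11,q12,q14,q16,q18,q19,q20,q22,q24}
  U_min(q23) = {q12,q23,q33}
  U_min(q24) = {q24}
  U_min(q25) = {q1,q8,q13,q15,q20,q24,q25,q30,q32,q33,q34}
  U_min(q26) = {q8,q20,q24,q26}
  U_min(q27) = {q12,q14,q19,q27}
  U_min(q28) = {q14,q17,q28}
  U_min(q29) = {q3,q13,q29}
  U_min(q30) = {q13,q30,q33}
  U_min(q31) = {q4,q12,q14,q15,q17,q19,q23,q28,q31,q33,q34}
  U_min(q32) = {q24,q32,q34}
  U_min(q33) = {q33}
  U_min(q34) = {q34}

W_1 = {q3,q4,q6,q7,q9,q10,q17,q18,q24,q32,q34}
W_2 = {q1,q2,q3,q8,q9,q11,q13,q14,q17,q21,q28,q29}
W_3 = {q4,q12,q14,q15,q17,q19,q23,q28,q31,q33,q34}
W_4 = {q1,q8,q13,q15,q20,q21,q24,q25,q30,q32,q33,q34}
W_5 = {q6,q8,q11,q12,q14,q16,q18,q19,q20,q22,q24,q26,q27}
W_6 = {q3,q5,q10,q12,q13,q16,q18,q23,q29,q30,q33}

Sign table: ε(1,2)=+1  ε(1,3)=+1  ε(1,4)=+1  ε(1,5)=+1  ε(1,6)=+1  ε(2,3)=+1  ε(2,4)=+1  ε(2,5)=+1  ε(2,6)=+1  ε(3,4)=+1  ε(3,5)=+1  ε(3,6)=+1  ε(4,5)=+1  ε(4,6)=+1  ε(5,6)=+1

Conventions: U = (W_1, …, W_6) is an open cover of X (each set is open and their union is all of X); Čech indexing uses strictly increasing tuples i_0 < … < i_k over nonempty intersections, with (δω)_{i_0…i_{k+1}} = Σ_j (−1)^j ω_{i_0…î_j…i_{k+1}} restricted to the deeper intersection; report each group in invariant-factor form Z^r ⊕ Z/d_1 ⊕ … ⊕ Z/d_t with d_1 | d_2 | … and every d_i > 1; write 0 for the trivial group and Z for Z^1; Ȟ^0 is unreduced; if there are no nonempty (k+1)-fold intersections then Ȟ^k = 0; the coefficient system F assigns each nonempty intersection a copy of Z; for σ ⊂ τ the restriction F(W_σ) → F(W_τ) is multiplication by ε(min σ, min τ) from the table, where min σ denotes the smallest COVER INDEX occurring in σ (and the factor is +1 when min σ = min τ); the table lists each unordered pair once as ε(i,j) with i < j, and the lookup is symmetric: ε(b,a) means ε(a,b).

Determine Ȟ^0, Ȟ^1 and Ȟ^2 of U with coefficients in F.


Ȟ^0(U;F) ≅ Z,  Ȟ^1(U;F) ≅ 0,  Ȟ^2(U;F) ≅ Z/2

nonempty intersections:
  W12={q3,q9,q17} W13={q4,q17,q34} W14={q24,q32,q34} W15={q6,q18,q24} W16={q3,q10,q18} W23={q14,q17,q28} W24={q1,q8,q13,q21} W25={q8,q11,q14} W26={q3,q13,q29} W34={q15,q33,q34} W35={q12,q14,q19} W36={q12,q23,q33} W45={q8,q20,q24} W46={q13,q30,q33} W56={q12,q16,q18}
  W123={q17} W126={q3} W134={q34} W145={q24} W156={q18} W235={q14} W245={q8} W246={q13} W346={q33} W356={q12}
C dims 6,15,10; δ0: rk 5, SNF 1^5; δ1: rk 10, SNF 1^9·2
Ȟ^0: (6−5)−0=1 ⇒ Z
Ȟ^1: (15−10)−5=0 ⇒ 0
Ȟ^2: (10−0)−10=0 plus torsion [2] ⇒ Z/2


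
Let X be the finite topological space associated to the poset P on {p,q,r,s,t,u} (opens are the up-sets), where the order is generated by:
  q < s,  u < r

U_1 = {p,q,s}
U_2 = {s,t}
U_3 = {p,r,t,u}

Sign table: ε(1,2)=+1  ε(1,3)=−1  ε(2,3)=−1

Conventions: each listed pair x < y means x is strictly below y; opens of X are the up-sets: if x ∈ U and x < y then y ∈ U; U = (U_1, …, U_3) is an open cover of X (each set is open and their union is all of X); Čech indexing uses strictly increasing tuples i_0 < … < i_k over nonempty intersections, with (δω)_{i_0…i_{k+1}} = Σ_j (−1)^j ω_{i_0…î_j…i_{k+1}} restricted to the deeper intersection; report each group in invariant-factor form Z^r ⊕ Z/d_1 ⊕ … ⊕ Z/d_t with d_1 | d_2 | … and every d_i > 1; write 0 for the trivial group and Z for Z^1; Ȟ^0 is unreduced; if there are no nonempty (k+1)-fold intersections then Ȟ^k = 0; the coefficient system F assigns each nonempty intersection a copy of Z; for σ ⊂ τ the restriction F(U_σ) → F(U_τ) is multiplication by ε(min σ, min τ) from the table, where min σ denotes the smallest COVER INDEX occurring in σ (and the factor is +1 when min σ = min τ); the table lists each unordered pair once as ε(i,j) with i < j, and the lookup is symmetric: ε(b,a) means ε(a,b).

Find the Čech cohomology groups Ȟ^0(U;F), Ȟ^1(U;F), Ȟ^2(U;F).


intersection data:
  U12={s} U13={p} U23={t}
C dims 3,3; δ0: rk 2, SNF 1^2
Ȟ^0 = (3 − 2) − 0 = 1, so Ȟ^0 ≅ Z
Ȟ^1 = (3 − 0) − 2 = 1, so Ȟ^1 ≅ Z
Ȟ^2 = (0 − 0) − 0 = 0, so Ȟ^2 ≅ 0

Ȟ^0 = Z; Ȟ^1 = Z; Ȟ^2 = 0


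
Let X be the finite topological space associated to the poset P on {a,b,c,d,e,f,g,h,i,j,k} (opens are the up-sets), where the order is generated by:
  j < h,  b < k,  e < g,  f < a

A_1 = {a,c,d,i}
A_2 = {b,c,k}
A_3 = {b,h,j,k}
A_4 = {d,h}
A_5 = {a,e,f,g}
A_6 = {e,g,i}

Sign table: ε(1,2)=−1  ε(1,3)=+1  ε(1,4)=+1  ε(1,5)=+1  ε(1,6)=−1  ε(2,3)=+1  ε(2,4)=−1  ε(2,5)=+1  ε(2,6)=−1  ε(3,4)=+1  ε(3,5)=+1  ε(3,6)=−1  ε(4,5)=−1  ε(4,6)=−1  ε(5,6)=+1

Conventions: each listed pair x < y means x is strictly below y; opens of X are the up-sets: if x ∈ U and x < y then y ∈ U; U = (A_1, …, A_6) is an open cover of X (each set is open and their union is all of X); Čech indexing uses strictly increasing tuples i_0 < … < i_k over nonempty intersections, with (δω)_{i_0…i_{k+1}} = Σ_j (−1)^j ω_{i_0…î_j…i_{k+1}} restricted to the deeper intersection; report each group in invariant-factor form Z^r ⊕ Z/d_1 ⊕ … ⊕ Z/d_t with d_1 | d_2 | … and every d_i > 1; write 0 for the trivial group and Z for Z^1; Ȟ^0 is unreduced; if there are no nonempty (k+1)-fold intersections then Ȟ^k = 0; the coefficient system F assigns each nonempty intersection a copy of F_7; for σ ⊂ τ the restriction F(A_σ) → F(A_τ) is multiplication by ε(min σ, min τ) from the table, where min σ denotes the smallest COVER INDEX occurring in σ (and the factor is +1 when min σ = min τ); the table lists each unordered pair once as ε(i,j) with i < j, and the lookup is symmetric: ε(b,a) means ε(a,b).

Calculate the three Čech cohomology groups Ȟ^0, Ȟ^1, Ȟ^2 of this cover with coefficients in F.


nerve of the cover:
  A12={c} A14={d} A15={a} A16={i} A23={b,k} A34={h} A56={e,g}
C dims 6,7; δ0: rk_F7 6
Ȟ^0 = (6 − 6) − 0 = 0, so Ȟ^0 ≅ 0
Ȟ^1 = (7 − 0) − 6 = 1, so Ȟ^1 ≅ Z/7
Ȟ^2 = (0 − 0) − 0 = 0, so Ȟ^2 ≅ 0

Ȟ^0(U;F) ≅ 0,  Ȟ^1(U;F) ≅ Z/7,  Ȟ^2(U;F) ≅ 0


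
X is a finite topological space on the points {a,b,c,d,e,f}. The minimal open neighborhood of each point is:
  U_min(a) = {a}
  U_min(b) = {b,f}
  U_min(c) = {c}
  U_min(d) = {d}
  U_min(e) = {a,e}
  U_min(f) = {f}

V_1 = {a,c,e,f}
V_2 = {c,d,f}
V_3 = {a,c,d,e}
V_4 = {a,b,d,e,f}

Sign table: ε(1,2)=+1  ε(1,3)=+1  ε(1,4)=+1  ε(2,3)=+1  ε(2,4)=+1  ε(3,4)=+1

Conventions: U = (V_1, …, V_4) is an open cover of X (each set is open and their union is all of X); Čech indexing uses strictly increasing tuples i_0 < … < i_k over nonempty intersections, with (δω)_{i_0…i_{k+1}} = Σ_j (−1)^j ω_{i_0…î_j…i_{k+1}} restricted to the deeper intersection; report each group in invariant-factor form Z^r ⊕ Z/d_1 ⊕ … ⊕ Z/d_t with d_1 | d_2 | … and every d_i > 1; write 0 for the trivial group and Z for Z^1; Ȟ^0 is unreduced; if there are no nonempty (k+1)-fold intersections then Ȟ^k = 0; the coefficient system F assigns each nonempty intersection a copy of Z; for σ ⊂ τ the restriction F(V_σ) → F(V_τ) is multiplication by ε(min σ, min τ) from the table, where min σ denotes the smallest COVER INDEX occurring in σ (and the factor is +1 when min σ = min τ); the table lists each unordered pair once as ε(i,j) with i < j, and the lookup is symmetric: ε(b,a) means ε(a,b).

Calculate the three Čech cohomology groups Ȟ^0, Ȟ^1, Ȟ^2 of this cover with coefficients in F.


Ȟ^0 = Z, Ȟ^1 = 0, Ȟ^2 = Z

nonempty overlaps:
  V12={c,f} V13={a,c,e} V14={a,e,f} V23={c,d} V24={d,f} V34={a,d,e}
  V123={c} V124={f} V134={a,e} V234={d}
C dims 4,6,4; δ0: rk 3, SNF 1^3; δ1: rk 3, SNF 1^3
degree 0: 4−3−0 = 1 → Ȟ^0 ≅ Z
degree 1: 6−3−3 = 0 → Ȟ^1 ≅ 0
degree 2: 4−0−3 = 1 → Ȟ^2 ≅ Z


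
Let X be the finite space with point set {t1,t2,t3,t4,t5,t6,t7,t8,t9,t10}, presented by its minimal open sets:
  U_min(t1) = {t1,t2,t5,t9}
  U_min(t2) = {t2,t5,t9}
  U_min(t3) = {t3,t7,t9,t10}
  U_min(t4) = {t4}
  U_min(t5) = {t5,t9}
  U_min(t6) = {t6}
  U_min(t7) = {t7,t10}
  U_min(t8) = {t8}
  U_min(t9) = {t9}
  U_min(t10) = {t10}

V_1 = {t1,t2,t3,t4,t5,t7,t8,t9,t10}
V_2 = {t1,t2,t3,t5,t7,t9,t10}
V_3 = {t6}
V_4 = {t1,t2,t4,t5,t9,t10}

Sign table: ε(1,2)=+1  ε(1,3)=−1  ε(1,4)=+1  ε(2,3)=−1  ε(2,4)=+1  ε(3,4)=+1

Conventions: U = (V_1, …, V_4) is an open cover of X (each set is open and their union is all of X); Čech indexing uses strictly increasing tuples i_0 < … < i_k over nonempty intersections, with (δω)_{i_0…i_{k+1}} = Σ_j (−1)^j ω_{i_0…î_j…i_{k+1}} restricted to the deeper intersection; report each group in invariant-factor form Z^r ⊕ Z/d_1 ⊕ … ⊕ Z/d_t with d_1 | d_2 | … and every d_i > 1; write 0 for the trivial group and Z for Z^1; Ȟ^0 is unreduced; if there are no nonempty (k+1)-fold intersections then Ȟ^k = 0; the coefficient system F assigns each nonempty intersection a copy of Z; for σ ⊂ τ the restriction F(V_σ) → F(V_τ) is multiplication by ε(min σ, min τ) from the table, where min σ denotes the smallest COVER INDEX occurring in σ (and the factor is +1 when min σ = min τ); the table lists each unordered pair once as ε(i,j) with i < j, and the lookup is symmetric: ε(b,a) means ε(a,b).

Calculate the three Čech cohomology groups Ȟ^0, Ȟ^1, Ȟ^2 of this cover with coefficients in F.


Ȟ^0 = Z^2, Ȟ^1 = 0, Ȟ^2 = 0

cover nerve:
  V12={t1,t2,t3,t5,t7,t9,t10} V14={t1,t2,t4,t5,t9,t10} V24={t1,t2,t5,t9,t10}
  V124={t1,t2,t5,t9,t10}
C dims 4,3,1; δ0: rk 2, SNF 1^2; δ1: rk 1, SNF 1^1
Ȟ^0: (4−2)−0=2 ⇒ Z^2
Ȟ^1: (3−1)−2=0 ⇒ 0
Ȟ^2: (1−0)−1=0 ⇒ 0


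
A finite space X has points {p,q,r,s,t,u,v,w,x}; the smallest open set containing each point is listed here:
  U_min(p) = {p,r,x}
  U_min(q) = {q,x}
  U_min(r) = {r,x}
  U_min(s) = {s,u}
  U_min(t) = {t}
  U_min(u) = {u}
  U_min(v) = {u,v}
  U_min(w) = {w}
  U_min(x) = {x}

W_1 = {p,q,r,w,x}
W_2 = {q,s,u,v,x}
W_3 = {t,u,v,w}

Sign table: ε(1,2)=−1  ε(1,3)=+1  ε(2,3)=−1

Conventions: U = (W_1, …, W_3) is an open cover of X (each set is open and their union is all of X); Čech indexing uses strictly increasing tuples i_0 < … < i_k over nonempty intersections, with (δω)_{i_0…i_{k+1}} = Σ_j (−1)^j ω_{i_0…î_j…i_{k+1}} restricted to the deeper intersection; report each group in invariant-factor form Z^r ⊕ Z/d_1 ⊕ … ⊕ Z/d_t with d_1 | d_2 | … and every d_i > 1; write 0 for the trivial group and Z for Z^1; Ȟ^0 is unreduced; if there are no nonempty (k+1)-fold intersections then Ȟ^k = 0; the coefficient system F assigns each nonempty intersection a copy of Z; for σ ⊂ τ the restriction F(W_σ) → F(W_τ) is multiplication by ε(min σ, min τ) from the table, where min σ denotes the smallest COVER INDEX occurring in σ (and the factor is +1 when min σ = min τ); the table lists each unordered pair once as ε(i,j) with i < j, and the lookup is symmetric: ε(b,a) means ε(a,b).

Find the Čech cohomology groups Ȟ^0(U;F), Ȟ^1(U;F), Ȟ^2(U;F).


Ȟ^0(U;F) ≅ Z, Ȟ^1(U;F) ≅ Z and Ȟ^2(U;F) ≅ 0

nerve of the cover:
  W12={q,x} W13={w} W23={u,v}
C dims 3,3; δ0: rk 2, SNF 1^2
Ȟ^0 = (3 − 2) − 0 = 1, so Ȟ^0 ≅ Z
Ȟ^1 = (3 − 0) − 2 = 1, so Ȟ^1 ≅ Z
Ȟ^2 = (0 − 0) − 0 = 0, so Ȟ^2 ≅ 0


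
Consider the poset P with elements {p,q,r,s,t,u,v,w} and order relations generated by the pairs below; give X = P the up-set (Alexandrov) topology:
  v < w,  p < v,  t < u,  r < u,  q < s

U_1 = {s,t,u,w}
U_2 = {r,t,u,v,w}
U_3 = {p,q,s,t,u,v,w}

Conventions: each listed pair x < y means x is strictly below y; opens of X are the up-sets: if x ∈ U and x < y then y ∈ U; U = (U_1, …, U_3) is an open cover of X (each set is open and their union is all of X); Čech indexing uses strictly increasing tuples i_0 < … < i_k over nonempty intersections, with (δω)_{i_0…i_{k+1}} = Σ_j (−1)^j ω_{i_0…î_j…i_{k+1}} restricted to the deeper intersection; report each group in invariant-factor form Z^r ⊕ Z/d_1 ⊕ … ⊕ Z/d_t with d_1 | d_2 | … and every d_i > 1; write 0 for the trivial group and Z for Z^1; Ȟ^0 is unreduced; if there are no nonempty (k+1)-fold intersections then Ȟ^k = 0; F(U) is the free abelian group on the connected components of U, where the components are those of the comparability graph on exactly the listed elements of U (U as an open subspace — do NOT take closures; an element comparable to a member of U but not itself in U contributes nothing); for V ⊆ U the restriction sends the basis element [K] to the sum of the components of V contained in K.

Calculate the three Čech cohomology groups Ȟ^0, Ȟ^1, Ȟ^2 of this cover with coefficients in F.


nonempty overlaps:
  U12={t,u,w} U13={s,t,u,w} U23={t,u,v,w}
  U123={t,u,w}
components per intersection:
  U1: {s} {t,u} {w}
  U2: {r,t,u} {v,w}
  U3: {p,v,w} {q,s} {t,u}
  U12: {t,u} {w}
  U13: {s} {t,u} {w}
  U23: {t,u} {v,w}
  U123: {t,u} {w}
C dims 8,7,2; δ0: rk 5, SNF 1^5; δ1: rk 2, SNF 1^2
degree 0: 8−5−0 = 3 → Ȟ^0 ≅ Z^3
degree 1: 7−2−5 = 0 → Ȟ^1 ≅ 0
degree 2: 2−0−2 = 0 → Ȟ^2 ≅ 0

Ȟ^0 = Z^3,  Ȟ^1 = 0,  Ȟ^2 = 0


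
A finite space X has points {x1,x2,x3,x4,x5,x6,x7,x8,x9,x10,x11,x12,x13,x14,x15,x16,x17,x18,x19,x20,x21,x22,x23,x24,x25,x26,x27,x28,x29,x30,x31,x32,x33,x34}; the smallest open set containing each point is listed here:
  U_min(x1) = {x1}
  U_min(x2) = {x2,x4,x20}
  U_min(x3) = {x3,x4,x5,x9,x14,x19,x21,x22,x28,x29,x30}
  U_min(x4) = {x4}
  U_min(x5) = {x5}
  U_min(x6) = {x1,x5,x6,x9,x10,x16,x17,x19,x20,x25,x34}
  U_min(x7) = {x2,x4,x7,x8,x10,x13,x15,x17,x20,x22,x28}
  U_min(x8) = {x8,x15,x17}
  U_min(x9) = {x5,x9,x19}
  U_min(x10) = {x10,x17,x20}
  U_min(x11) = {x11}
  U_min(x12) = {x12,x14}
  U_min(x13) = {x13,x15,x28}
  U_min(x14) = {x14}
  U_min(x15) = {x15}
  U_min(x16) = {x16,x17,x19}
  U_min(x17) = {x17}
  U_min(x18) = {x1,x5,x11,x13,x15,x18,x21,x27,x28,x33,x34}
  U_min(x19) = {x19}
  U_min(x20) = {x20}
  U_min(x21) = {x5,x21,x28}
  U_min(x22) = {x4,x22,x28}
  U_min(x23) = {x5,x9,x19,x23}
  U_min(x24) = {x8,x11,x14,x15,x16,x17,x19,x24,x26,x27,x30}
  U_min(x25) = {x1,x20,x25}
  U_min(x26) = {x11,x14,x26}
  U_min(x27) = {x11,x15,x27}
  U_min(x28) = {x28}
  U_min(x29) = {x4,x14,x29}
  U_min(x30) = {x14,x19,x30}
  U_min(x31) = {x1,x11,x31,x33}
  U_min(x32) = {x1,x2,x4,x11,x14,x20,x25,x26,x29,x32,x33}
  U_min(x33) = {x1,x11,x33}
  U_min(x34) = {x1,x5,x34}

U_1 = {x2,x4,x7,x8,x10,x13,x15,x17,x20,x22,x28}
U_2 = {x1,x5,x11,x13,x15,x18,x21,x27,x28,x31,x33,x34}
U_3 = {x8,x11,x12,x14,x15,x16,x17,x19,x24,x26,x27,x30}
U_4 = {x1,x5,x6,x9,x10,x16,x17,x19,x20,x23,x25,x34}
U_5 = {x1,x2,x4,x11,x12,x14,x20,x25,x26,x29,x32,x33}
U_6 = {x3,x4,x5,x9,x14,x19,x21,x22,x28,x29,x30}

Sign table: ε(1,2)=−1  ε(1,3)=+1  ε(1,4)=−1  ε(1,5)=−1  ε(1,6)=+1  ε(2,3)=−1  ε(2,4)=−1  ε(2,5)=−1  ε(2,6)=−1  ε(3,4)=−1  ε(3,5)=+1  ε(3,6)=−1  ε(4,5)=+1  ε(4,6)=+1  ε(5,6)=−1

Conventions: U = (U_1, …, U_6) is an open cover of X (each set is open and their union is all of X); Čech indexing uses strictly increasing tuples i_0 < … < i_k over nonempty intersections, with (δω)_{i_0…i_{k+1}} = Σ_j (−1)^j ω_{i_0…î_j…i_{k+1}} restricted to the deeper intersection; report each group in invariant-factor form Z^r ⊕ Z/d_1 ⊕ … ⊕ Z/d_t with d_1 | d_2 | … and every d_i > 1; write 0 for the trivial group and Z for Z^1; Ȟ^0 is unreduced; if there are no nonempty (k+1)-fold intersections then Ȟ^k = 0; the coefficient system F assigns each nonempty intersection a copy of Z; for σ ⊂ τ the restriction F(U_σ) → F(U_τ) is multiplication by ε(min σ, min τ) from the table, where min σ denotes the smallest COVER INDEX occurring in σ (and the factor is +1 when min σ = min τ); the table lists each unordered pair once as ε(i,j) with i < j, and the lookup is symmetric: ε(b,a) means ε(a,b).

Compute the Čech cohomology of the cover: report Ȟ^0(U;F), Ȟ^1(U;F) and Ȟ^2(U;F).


nonempty overlaps:
  U12={x13,x15,x28} U13={x8,x15,x17} U14={x10,x17,x20} U15={x2,x4,x20} U16={x4,x22,x28} U23={x11,x15,x27} U24={x1,x5,x34} U25={x1,x11,x33} U26={x5,x21,x28} U34={x16,x17,x19} U35={x11,x12,x14,x26} U36={x14,x19,x30} U45={x1,x20,x25} U46={x5,x9,x19} U56={x4,x14,x29}
  U123={x15} U126={x28} U134={x17} U145={x20} U156={x4} U235={x11} U245={x1} U246={x5} U346={x19} U356={x14}
C dims 6,15,10; δ0: rk 6, SNF 1^5·2; δ1: rk 9, SNF 1^9
degree 0: 6−6−0 = 0 → Ȟ^0 ≅ 0
degree 1: 15−9−6 = 0 plus torsion [2] → Ȟ^1 ≅ Z/2
degree 2: 10−0−9 = 1 → Ȟ^2 ≅ Z

Ȟ^0 = 0, Ȟ^1 = Z/2, Ȟ^2 = Z


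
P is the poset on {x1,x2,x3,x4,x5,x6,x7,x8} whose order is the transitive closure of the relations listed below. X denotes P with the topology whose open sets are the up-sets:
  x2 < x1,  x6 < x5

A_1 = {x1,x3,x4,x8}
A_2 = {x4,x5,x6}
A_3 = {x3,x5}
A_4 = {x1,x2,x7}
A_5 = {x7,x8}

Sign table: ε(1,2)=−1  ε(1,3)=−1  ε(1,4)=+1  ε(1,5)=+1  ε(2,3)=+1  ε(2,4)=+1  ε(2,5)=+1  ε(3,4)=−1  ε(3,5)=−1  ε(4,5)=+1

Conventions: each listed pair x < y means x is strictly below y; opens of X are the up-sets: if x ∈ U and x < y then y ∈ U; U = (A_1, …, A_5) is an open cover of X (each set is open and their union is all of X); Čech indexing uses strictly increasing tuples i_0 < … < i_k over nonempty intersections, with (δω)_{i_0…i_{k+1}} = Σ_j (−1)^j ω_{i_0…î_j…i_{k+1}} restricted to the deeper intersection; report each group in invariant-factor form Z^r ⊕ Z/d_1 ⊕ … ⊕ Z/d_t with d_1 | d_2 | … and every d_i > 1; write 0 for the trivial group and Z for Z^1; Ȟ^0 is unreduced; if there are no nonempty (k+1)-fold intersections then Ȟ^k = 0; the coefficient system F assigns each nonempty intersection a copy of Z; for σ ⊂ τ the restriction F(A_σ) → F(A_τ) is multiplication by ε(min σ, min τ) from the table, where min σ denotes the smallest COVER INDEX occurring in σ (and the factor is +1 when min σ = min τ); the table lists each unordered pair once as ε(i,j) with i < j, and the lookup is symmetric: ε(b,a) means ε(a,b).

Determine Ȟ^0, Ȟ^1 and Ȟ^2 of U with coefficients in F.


Ȟ^0 ≅ Z; Ȟ^1 ≅ Z^2; Ȟ^2 ≅ 0

cover nerve:
  A12={x4} A13={x3} A14={x1} A15={x8} A23={x5} A45={x7}
C dims 5,6; δ0: rk 4, SNF 1^4
Ȟ^0: (5−4)−0=1 ⇒ Z
Ȟ^1: (6−0)−4=2 ⇒ Z^2
Ȟ^2: (0−0)−0=0 ⇒ 0


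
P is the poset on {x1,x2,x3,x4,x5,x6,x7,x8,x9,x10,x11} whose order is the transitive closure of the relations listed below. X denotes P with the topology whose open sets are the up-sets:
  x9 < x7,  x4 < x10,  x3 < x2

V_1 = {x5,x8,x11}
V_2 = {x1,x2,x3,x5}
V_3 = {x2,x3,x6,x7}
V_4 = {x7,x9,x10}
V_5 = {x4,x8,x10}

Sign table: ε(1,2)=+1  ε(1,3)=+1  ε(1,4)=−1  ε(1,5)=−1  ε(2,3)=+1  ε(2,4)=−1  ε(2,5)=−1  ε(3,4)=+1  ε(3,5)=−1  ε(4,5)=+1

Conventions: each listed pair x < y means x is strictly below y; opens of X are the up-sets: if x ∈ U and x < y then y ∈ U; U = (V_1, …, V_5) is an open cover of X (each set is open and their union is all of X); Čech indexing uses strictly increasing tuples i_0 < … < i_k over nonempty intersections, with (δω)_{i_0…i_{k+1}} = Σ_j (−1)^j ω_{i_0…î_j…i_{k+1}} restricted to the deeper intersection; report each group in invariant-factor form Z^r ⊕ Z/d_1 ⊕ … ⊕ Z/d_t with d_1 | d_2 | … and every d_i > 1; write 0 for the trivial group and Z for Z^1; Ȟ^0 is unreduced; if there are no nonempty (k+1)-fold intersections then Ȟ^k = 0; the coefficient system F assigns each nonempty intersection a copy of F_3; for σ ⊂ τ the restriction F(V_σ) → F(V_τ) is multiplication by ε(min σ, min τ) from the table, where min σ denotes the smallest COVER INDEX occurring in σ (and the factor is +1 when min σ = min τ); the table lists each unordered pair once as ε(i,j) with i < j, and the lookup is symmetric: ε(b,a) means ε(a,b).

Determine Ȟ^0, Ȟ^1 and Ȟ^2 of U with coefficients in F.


Ȟ^0(U;F) ≅ 0; Ȟ^1(U;F) ≅ 0; Ȟ^2(U;F) ≅ 0

nonempty intersections:
  V12={x5} V15={x8} V23={x2,x3} V34={x7} V45={x10}
C dims 5,5; δ0: rk_F3 5
Ȟ^0: (5−5)−0=0 ⇒ 0
Ȟ^1: (5−0)−5=0 ⇒ 0
Ȟ^2: (0−0)−0=0 ⇒ 0


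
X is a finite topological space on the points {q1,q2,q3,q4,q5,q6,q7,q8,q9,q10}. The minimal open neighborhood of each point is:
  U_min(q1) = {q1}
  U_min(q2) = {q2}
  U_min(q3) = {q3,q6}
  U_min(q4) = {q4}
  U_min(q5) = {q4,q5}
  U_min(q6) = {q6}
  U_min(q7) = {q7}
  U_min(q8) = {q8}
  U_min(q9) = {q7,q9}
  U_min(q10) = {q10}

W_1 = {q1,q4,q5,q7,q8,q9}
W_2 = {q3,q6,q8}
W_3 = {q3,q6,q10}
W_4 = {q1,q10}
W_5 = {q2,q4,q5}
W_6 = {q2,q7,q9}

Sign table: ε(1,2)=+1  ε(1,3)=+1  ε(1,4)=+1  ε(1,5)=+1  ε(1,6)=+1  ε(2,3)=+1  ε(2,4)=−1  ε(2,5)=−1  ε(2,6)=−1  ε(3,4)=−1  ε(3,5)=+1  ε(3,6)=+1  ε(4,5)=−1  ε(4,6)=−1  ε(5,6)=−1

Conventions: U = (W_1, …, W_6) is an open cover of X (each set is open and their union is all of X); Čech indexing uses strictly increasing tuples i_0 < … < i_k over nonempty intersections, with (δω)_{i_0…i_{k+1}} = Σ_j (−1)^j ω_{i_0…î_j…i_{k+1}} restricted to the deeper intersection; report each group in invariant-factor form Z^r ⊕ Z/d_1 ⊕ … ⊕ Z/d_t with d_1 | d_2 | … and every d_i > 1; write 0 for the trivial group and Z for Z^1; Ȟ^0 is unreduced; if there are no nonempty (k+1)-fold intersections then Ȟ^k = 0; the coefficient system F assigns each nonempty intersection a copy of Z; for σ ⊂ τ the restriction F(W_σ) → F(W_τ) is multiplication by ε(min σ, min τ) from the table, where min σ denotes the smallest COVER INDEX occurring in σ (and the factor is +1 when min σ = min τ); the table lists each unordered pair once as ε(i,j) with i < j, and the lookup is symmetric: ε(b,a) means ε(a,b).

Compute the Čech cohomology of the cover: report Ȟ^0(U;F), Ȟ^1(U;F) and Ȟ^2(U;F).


Ȟ^0 ≅ 0; Ȟ^1 ≅ Z ⊕ Z/2; Ȟ^2 ≅ 0

nonempty intersections:
  W12={q8} W14={q1} W15={q4,q5} W16={q7,q9} W23={q3,q6} W34={q10} W56={q2}
C dims 6,7; δ0: rk 6, SNF 1^5·2
Ȟ^0: (6−6)−0=0 ⇒ 0
Ȟ^1: (7−0)−6=1 plus torsion [2] ⇒ Z ⊕ Z/2
Ȟ^2: (0−0)−0=0 ⇒ 0


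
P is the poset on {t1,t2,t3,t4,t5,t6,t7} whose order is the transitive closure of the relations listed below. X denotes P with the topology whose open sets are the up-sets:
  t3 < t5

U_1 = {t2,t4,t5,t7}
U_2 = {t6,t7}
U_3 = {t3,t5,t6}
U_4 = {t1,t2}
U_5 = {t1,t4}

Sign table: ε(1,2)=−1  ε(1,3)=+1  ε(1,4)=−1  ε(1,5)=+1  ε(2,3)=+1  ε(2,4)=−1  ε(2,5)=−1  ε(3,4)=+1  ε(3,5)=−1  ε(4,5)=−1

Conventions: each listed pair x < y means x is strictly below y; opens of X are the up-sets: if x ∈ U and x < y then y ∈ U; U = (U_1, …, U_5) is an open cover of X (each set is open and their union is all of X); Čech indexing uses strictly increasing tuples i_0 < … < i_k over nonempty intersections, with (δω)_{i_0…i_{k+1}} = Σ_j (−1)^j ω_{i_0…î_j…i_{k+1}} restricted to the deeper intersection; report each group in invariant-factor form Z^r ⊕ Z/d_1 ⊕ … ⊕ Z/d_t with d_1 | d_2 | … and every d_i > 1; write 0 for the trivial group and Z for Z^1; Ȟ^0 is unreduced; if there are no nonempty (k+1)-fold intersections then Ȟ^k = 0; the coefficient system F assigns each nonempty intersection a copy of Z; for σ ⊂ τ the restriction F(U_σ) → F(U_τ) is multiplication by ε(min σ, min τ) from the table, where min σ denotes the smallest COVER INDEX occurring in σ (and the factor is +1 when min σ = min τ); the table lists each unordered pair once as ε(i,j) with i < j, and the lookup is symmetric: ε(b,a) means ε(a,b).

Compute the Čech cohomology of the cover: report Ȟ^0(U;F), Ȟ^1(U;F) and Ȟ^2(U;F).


cover nerve:
  U12={t7} U13={t5} U14={t2} U15={t4} U23={t6} U45={t1}
C dims 5,6; δ0: rk 5, SNF 1^4·2
Ȟ^0: (5−5)−0=0 ⇒ 0
Ȟ^1: (6−0)−5=1 plus torsion [2] ⇒ Z ⊕ Z/2
Ȟ^2: (0−0)−0=0 ⇒ 0

Ȟ^0(U;F) ≅ 0; Ȟ^1(U;F) ≅ Z ⊕ Z/2; Ȟ^2(U;F) ≅ 0


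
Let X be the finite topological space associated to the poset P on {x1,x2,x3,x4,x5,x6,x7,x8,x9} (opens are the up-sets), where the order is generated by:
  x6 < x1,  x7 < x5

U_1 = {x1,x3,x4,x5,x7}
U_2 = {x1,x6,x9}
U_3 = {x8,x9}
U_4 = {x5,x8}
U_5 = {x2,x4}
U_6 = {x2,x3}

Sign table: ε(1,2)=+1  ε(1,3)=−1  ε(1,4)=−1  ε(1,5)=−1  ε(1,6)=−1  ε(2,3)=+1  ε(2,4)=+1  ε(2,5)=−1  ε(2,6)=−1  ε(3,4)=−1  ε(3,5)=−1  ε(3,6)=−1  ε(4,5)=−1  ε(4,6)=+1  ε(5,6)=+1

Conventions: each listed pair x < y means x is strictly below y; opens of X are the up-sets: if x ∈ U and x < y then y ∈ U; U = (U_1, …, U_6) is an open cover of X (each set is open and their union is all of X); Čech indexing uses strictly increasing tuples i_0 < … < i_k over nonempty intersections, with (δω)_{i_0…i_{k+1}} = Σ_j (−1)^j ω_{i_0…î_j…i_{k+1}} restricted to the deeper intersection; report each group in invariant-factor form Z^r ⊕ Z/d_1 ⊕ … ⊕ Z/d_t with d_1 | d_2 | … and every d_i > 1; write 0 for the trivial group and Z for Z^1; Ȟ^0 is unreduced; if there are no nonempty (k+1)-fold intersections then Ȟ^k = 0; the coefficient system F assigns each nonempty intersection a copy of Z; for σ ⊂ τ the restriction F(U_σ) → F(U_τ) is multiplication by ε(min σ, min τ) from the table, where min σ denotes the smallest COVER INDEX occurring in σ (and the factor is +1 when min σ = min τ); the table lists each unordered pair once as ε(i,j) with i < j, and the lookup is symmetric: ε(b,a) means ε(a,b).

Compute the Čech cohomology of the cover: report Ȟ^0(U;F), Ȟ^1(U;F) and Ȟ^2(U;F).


Ȟ^0(U;F) ≅ Z, Ȟ^1(U;F) ≅ Z^2 and Ȟ^2(U;F) ≅ 0

nerve of the cover:
  U12={x1} U14={x5} U15={x4} U16={x3} U23={x9} U34={x8} U56={x2}
C dims 6,7; δ0: rk 5, SNF 1^5
Ȟ^0 = (6 − 5) − 0 = 1, so Ȟ^0 ≅ Z
Ȟ^1 = (7 − 0) − 5 = 2, so Ȟ^1 ≅ Z^2
Ȟ^2 = (0 − 0) − 0 = 0, so Ȟ^2 ≅ 0


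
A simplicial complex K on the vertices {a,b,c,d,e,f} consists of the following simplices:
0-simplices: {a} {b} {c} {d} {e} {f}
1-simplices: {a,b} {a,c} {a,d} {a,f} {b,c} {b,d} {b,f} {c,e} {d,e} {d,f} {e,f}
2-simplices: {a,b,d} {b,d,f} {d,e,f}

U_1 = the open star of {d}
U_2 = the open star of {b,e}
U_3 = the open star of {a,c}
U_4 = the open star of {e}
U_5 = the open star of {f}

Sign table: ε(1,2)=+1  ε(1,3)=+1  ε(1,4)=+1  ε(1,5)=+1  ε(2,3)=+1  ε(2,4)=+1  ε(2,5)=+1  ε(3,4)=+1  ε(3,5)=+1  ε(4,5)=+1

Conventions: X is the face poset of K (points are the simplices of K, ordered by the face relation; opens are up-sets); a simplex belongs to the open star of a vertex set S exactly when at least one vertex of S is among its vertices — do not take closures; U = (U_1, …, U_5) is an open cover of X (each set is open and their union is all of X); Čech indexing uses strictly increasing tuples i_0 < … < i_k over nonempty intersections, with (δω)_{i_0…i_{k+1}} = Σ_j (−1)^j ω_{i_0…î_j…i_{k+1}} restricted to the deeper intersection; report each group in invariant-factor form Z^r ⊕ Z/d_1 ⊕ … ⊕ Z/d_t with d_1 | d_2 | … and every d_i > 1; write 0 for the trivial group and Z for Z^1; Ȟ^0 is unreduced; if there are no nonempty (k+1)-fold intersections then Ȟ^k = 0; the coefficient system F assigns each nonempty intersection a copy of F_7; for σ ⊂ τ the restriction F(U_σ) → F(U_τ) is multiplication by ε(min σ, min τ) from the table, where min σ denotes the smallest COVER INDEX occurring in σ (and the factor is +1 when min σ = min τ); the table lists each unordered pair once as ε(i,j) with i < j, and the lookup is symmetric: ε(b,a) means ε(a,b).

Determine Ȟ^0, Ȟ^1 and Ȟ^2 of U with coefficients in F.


Ȟ^0(U;F) ≅ Z/7,  Ȟ^1(U;F) ≅ Z/7,  Ȟ^2(U;F) ≅ 0

nerve simplices:
  U1={{d},{a,d},{b,d},{d,e},{d,f},{a,b,d},{b,d,f},{d,e,f}} U2={{b},{e},{a,b},{b,c},{b,d},{b,f},{c,e},{d,e},{e,f},{a,b,d},{b,d,f},{d,e,f}} U3={{a},{c},{a,b},{a,c},{a,d},{a,f},{b,c},{c,e},{a,b,d}} U4={{e},{c,e},{d,e},{e,f},{d,e,f}} U5={{f},{a,f},{b,f},{d,f},{e,f},{b,d,f},{d,e,f}}
  U12={{b,d},{d,e},{a,b,d},{b,d,f},{d,e,f}} U13={{a,d},{a,b,d}} U14={{d,e},{d,e,f}} U15={{d,f},{b,d,f},{d,e,f}} U23={{a,b},{b,c},{c,e},{a,b,d}} U24={{e},{c,e},{d,e},{e,f},{d,e,f}} U25={{b,f},{e,f},{b,d,f},{d,e,f}} U34={{c,e}} U35={{a,f}} U45={{e,f},{d,e,f}}
  U123={{a,b,d}} U124={{d,e},{d,e,f}} U125={{b,d,f},{d,e,f}} U145={{d,e,f}} U234={{c,e}} U245={{e,f},{d,e,f}}
  U1245={{d,e,f}}
C dims 5,10,6,1; δ0: rk_F7 4; δ1: rk_F7 5; δ2: rk_F7 1
degree 0: 5−4−0 = 1 → Ȟ^0 ≅ Z/7
degree 1: 10−5−4 = 1 → Ȟ^1 ≅ Z/7
degree 2: 6−1−5 = 0 → Ȟ^2 ≅ 0


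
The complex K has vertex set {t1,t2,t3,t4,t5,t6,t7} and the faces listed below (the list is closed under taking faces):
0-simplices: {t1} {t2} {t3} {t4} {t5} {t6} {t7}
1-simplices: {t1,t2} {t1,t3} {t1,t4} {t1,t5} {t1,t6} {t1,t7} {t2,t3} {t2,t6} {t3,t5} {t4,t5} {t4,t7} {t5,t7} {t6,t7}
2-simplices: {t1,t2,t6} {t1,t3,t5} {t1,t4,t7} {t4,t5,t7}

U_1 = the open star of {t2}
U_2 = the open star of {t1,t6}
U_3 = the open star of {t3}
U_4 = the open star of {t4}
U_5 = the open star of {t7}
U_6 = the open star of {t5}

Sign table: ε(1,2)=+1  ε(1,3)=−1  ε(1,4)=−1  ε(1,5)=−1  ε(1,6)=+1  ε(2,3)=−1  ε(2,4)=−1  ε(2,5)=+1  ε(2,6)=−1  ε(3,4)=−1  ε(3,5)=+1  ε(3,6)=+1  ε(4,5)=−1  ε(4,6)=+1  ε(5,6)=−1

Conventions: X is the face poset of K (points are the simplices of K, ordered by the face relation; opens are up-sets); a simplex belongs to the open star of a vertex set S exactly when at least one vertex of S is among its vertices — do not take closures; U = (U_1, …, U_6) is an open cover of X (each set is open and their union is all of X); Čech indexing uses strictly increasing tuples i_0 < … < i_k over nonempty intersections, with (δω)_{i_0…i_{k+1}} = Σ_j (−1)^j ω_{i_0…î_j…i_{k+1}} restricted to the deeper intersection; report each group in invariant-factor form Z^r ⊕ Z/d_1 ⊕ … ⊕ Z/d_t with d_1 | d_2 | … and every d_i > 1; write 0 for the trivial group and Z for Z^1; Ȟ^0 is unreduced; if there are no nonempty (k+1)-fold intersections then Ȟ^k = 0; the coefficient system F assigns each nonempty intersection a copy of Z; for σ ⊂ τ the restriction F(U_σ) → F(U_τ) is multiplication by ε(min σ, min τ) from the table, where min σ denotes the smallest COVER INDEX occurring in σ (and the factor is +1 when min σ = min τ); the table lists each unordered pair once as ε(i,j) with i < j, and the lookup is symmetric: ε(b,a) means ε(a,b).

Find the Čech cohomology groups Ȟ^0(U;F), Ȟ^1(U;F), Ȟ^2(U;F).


nerve of the cover:
  U1={{t2},{t1,t2},{t2,t3},{t2,t6},{t1,t2,t6}} U2={{t1},{t6},{t1,t2},{t1,t3},{t1,t4},{t1,t5},{t1,t6},{t1,t7},{t2,t6},{t6,t7},{t1,t2,t6},{t1,t3,t5},{t1,t4,t7}} U3={{t3},{t1,t3},{t2,t3},{t3,t5},{t1,t3,t5}} U4={{t4},{t1,t4},{t4,t5},{t4,t7},{t1,t4,t7},{t4,t5,t7}} U5={{t7},{t1,t7},{t4,t7},{t5,t7},{t6,t7},{t1,t4,t7},{t4,t5,t7}} U6={{t5},{t1,t5},{t3,t5},{t4,t5},{t5,t7},{t1,t3,t5},{t4,t5,t7}}
  U12={{t1,t2},{t2,t6},{t1,t2,t6}} U13={{t2,t3}} U23={{t1,t3},{t1,t3,t5}} U24={{t1,t4},{t1,t4,t7}} U25={{t1,t7},{t6,t7},{t1,t4,t7}} U26={{t1,t5},{t1,t3,t5}} U36={{t3,t5},{t1,t3,t5}} U45={{t4,t7},{t1,t4,t7},{t4,t5,t7}} U46={{t4,t5},{t4,t5,t7}} U56={{t5,t7},{t4,t5,t7}}
  U236={{t1,t3,t5}} U245={{t1,t4,t7}} U456={{t4,t5,t7}}
C dims 6,10,3; δ0: rk 5, SNF 1^5; δ1: rk 3, SNF 1^3
Ȟ^0 = (6 − 5) − 0 = 1, so Ȟ^0 ≅ Z
Ȟ^1 = (10 − 3) − 5 = 2, so Ȟ^1 ≅ Z^2
Ȟ^2 = (3 − 0) − 3 = 0, so Ȟ^2 ≅ 0

Ȟ^0(U;F) ≅ Z,  Ȟ^1(U;F) ≅ Z^2,  Ȟ^2(U;F) ≅ 0
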